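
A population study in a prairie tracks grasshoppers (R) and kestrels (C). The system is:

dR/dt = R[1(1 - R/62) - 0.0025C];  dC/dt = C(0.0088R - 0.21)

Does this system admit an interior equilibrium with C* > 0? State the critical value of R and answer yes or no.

Threshold R = 23.9; K > 23.9, so yes, the predator persists.

The predator equation gives dC/dt > 0 only when R > 0.21/0.0088 = 23.9.
Without the predator, R → K = 62. Since 62 > 23.9, the predator can invade and persist.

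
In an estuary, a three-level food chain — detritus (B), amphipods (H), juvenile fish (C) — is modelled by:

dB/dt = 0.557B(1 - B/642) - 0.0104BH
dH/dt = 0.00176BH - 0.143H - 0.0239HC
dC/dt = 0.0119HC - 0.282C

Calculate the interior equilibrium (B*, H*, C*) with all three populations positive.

B* ≈ 358, H* ≈ 23.7, C* ≈ 20.4

From dC/dt = 0: 0.0119H* = 0.282, so H* = 23.7.
From dB/dt = 0: 0.557(1 - B*/642) = 0.0104·23.7, giving B* = 642·(1 - 0.442) = 358.
From dH/dt = 0: 0.00176·358 - 0.143 = 0.0239C*, so C* = 0.487/0.0239 = 20.4.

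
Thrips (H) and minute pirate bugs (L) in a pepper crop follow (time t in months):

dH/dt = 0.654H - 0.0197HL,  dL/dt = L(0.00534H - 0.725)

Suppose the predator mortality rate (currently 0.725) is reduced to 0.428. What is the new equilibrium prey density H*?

H* ≈ 80.1

At the interior fixed point, setting dL/dt = 0 with L > 0 fixes H* = (predator death rate)/(HL coefficient) — independent of the other coefficients.
With the change, H* = 0.428/0.00534 = 80.1; it falls from 136.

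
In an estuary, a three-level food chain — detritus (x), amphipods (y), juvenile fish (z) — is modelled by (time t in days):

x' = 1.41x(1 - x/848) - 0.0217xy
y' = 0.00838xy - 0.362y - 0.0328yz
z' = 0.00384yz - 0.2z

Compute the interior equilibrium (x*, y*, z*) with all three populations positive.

From dz/dt = 0: 0.00384y* = 0.2, so y* = 52.1.
From dx/dt = 0: 1.41(1 - x*/848) = 0.0217·52.1, giving x* = 848·(1 - 0.802) = 168.
From dy/dt = 0: 0.00838·168 - 0.362 = 0.0328z*, so z* = 1.05/0.0328 = 32.

x* ≈ 168, y* ≈ 52.1, z* ≈ 32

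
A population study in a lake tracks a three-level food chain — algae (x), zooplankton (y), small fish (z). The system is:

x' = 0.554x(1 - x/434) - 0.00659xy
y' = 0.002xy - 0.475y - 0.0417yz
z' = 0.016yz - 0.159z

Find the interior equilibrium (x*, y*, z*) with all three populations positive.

x* ≈ 383, y* ≈ 9.94, z* ≈ 6.96

From dz/dt = 0: 0.016y* = 0.159, so y* = 9.94.
From dx/dt = 0: 0.554(1 - x*/434) = 0.00659·9.94, giving x* = 434·(1 - 0.118) = 383.
From dy/dt = 0: 0.002·383 - 0.475 = 0.0417z*, so z* = 0.29/0.0417 = 6.96.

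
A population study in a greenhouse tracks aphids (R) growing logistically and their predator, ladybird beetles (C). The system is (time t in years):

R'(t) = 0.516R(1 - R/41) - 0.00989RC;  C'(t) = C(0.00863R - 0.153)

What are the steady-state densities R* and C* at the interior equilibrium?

R* ≈ 17.7, C* ≈ 29.6

From dC/dt = 0 with C > 0: 0.00863R* = 0.153, so R* = 17.7.
Substitute into dR/dt = 0: 0.516(1 - 17.7/41) = 0.00989C*.
The bracket is 0.568, giving C* = 0.293/0.00989 = 29.6.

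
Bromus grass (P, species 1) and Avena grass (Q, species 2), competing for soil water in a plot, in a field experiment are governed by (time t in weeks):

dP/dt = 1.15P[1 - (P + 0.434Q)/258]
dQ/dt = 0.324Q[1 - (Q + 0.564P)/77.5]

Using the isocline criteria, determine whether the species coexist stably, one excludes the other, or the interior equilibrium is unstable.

Compare the nullcline intercepts: K1/α12 = 258/0.434 = 594 > K2 = 77.5; K2/α21 = 77.5/0.564 = 137 < K1 = 258.
Since the inequalities point opposite ways, species 1 can invade but species 2 cannot.

species 1 excludes species 2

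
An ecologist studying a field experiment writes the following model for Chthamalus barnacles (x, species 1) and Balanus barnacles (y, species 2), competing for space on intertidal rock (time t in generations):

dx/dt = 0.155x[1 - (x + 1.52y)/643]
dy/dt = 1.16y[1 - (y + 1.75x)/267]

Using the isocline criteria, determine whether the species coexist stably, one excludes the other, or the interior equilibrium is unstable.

Compare the nullcline intercepts: K1/α12 = 643/1.52 = 423 > K2 = 267; K2/α21 = 267/1.75 = 153 < K1 = 643.
Since the inequalities point opposite ways, species 1 can invade but species 2 cannot.

species 1 excludes species 2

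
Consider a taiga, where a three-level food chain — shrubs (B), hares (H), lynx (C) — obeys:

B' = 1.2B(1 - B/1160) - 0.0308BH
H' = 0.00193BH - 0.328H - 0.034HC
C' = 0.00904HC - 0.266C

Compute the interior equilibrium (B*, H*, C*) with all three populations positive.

From dC/dt = 0: 0.00904H* = 0.266, so H* = 29.4.
From dB/dt = 0: 1.2(1 - B*/1160) = 0.0308·29.4, giving B* = 1160·(1 - 0.755) = 284.
From dH/dt = 0: 0.00193·284 - 0.328 = 0.034C*, so C* = 0.22/0.034 = 6.47.

B* ≈ 284, H* ≈ 29.4, C* ≈ 6.47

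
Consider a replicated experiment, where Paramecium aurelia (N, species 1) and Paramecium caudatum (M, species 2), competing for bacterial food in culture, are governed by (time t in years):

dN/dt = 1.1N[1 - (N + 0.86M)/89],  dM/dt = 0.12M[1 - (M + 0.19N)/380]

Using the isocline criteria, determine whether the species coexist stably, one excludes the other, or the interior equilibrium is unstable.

species 2 excludes species 1

Compare the nullcline intercepts: K1/α12 = 89/0.86 = 103 < K2 = 380; K2/α21 = 380/0.19 = 2000 > K1 = 89.
Since the inequalities point opposite ways, species 2 can invade but species 1 cannot.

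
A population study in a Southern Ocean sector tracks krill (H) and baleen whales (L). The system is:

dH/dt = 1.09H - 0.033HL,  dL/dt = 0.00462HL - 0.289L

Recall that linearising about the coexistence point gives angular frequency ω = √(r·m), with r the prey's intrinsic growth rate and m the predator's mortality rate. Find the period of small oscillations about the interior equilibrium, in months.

T ≈ 11.2 months

Here r = 1.09 and m = 0.289, so r·m = 0.315.
ω = √0.315 = 0.561 per month, hence T = 2π/ω ≈ 11.2 months.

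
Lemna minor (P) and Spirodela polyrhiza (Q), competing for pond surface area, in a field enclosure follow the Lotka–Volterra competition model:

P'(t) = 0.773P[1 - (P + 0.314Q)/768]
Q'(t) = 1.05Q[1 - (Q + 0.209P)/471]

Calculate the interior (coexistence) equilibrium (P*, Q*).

P* ≈ 664, Q* ≈ 332

Setting both brackets to zero gives the nullclines P + 0.314Q = 768 and 0.209P + Q = 471.
Substituting Q = 471 - 0.209P into the first: P(1 - 0.314·0.209) = 768 - 0.314·471.
So P* = 620/0.934 = 664, and then Q* = 471 - 0.209·664 = 332.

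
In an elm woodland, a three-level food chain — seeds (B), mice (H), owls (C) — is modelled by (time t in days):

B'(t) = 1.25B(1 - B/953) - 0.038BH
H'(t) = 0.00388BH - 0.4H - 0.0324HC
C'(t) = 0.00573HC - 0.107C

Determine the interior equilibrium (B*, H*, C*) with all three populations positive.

B* ≈ 412, H* ≈ 18.7, C* ≈ 37

From dC/dt = 0: 0.00573H* = 0.107, so H* = 18.7.
From dB/dt = 0: 1.25(1 - B*/953) = 0.038·18.7, giving B* = 953·(1 - 0.568) = 412.
From dH/dt = 0: 0.00388·412 - 0.4 = 0.0324C*, so C* = 1.2/0.0324 = 37.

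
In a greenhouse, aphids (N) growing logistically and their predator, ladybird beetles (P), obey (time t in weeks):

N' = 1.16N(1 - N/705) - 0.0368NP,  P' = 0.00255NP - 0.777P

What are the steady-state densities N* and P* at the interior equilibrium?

From dP/dt = 0 with P > 0: 0.00255N* = 0.777, so N* = 305.
Substitute into dN/dt = 0: 1.16(1 - 305/705) = 0.0368P*.
The bracket is 0.568, giving P* = 0.659/0.0368 = 17.9.

N* ≈ 305, P* ≈ 17.9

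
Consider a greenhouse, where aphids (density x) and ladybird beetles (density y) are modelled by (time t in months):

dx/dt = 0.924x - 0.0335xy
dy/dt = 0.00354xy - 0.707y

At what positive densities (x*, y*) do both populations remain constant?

x* ≈ 200, y* ≈ 27.6

Set dy/dt = 0 with y > 0: 0.00354x - 0.707 = 0, so x* = 0.707/0.00354 = 200.
Set dx/dt = 0 with x > 0: 0.924 - 0.0335y = 0, so y* = 0.924/0.0335 = 27.6.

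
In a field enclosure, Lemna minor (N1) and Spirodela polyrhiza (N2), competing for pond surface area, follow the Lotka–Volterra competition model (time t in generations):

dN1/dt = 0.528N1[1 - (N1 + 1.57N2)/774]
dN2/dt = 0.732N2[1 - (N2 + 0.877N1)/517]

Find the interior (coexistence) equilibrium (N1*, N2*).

N1* ≈ 100, N2* ≈ 429

Setting both brackets to zero gives the nullclines N1 + 1.57N2 = 774 and 0.877N1 + N2 = 517.
Substituting N2 = 517 - 0.877N1 into the first: N1(1 - 1.57·0.877) = 774 - 1.57·517.
So N1* = -37.7/-0.377 = 100, and then N2* = 517 - 0.877·100 = 429.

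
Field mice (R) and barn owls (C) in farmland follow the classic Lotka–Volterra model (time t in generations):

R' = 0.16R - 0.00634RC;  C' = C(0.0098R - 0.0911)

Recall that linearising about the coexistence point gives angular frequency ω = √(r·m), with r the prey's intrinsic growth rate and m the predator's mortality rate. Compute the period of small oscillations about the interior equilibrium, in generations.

T ≈ 52 generations

Here r = 0.16 and m = 0.0911, so r·m = 0.0146.
ω = √0.0146 = 0.121 per generation, hence T = 2π/ω ≈ 52 generations.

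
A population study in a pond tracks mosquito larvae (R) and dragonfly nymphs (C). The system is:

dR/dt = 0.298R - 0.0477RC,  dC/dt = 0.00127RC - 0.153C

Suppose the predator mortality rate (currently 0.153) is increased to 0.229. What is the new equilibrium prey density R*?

At the interior fixed point, setting dC/dt = 0 with C > 0 fixes R* = (predator death rate)/(RC coefficient) — independent of the other coefficients.
With the change, R* = 0.229/0.00127 = 180; it rises from 120.

R* ≈ 180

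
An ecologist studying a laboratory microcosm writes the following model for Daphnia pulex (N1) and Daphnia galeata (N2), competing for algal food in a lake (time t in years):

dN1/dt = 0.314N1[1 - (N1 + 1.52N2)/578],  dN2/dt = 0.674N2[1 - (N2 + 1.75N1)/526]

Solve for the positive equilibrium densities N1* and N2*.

Setting both brackets to zero gives the nullclines N1 + 1.52N2 = 578 and 1.75N1 + N2 = 526.
Substituting N2 = 526 - 1.75N1 into the first: N1(1 - 1.52·1.75) = 578 - 1.52·526.
So N1* = -222/-1.66 = 133, and then N2* = 526 - 1.75·133 = 292.

N1* ≈ 133, N2* ≈ 292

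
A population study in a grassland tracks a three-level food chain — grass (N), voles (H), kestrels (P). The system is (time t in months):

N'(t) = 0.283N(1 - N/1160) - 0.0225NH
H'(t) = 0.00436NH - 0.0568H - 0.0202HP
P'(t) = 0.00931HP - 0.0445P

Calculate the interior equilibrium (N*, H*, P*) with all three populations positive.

From dP/dt = 0: 0.00931H* = 0.0445, so H* = 4.78.
From dN/dt = 0: 0.283(1 - N*/1160) = 0.0225·4.78, giving N* = 1160·(1 - 0.38) = 719.
From dH/dt = 0: 0.00436·719 - 0.0568 = 0.0202P*, so P* = 3.08/0.0202 = 152.

N* ≈ 719, H* ≈ 4.78, P* ≈ 152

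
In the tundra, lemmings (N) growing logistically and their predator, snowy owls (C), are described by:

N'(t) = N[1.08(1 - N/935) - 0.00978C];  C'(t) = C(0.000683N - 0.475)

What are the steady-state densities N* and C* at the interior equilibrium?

N* ≈ 695, C* ≈ 28.3

From dC/dt = 0 with C > 0: 0.000683N* = 0.475, so N* = 695.
Substitute into dN/dt = 0: 1.08(1 - 695/935) = 0.00978C*.
The bracket is 0.256, giving C* = 0.277/0.00978 = 28.3.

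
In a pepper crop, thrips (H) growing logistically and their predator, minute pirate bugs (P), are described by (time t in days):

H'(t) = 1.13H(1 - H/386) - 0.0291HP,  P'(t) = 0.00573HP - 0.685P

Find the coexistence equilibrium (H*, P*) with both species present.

H* ≈ 120, P* ≈ 26.8

From dP/dt = 0 with P > 0: 0.00573H* = 0.685, so H* = 120.
Substitute into dH/dt = 0: 1.13(1 - 120/386) = 0.0291P*.
The bracket is 0.69, giving P* = 0.78/0.0291 = 26.8.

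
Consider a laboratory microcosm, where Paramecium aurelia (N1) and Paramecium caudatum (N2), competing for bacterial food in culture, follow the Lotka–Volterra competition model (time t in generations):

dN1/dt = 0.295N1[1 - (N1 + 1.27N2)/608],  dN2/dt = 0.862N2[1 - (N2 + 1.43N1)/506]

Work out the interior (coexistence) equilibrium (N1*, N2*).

Setting both brackets to zero gives the nullclines N1 + 1.27N2 = 608 and 1.43N1 + N2 = 506.
Substituting N2 = 506 - 1.43N1 into the first: N1(1 - 1.27·1.43) = 608 - 1.27·506.
So N1* = -34.6/-0.816 = 42.4, and then N2* = 506 - 1.43·42.4 = 445.

N1* ≈ 42.4, N2* ≈ 445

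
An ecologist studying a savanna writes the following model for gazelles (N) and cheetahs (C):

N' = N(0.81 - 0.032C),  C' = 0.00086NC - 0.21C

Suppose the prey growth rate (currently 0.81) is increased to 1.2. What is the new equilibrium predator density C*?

At the interior fixed point, setting dN/dt = 0 with N > 0 fixes C* = (prey growth rate)/(NC coefficient) — independent of the other coefficients.
With the change, C* = 1.2/0.032 = 37.5; it rises from 25.3.

C* ≈ 37.5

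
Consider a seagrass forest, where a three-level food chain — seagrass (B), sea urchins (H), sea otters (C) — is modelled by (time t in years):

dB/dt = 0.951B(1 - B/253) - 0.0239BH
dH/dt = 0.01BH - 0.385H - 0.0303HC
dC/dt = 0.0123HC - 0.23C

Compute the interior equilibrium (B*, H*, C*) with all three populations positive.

From dC/dt = 0: 0.0123H* = 0.23, so H* = 18.7.
From dB/dt = 0: 0.951(1 - B*/253) = 0.0239·18.7, giving B* = 253·(1 - 0.47) = 134.
From dH/dt = 0: 0.01·134 - 0.385 = 0.0303C*, so C* = 0.956/0.0303 = 31.6.

B* ≈ 134, H* ≈ 18.7, C* ≈ 31.6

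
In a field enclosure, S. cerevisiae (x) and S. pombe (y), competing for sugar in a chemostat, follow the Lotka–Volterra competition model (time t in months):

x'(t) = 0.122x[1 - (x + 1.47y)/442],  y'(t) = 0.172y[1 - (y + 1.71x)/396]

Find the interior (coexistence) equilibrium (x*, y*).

x* ≈ 92.6, y* ≈ 238

Setting both brackets to zero gives the nullclines x + 1.47y = 442 and 1.71x + y = 396.
Substituting y = 396 - 1.71x into the first: x(1 - 1.47·1.71) = 442 - 1.47·396.
So x* = -140/-1.51 = 92.6, and then y* = 396 - 1.71·92.6 = 238.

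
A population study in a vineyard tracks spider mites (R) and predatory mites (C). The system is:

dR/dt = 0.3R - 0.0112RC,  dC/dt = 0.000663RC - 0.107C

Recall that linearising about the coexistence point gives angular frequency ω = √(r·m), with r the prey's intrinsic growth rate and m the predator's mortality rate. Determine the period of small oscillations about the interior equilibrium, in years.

T ≈ 35.1 years

Here r = 0.3 and m = 0.107, so r·m = 0.0321.
ω = √0.0321 = 0.179 per year, hence T = 2π/ω ≈ 35.1 years.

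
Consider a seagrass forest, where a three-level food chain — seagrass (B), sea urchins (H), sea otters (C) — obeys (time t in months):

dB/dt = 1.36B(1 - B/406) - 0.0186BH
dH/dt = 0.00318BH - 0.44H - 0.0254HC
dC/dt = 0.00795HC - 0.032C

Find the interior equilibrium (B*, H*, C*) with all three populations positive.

From dC/dt = 0: 0.00795H* = 0.032, so H* = 4.03.
From dB/dt = 0: 1.36(1 - B*/406) = 0.0186·4.03, giving B* = 406·(1 - 0.055) = 384.
From dH/dt = 0: 0.00318·384 - 0.44 = 0.0254C*, so C* = 0.78/0.0254 = 30.7.

B* ≈ 384, H* ≈ 4.03, C* ≈ 30.7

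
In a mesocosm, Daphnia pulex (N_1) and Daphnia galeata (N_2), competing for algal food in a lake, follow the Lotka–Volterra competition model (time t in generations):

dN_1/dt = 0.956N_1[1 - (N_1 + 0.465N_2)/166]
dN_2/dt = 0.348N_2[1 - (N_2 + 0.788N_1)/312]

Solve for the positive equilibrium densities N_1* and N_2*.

Setting both brackets to zero gives the nullclines N_1 + 0.465N_2 = 166 and 0.788N_1 + N_2 = 312.
Substituting N_2 = 312 - 0.788N_1 into the first: N_1(1 - 0.465·0.788) = 166 - 0.465·312.
So N_1* = 20.9/0.634 = 33, and then N_2* = 312 - 0.788·33 = 286.

N_1* ≈ 33, N_2* ≈ 286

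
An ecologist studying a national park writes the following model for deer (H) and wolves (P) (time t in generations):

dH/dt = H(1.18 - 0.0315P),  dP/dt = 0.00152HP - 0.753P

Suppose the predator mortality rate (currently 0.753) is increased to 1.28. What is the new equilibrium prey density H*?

At the interior fixed point, setting dP/dt = 0 with P > 0 fixes H* = (predator death rate)/(HP coefficient) — independent of the other coefficients.
With the change, H* = 1.28/0.00152 = 842; it rises from 495.

H* ≈ 842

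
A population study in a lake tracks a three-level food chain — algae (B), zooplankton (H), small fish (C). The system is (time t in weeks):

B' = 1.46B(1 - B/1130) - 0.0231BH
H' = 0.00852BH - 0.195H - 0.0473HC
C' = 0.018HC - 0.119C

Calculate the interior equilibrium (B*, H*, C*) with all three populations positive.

From dC/dt = 0: 0.018H* = 0.119, so H* = 6.61.
From dB/dt = 0: 1.46(1 - B*/1130) = 0.0231·6.61, giving B* = 1130·(1 - 0.105) = 1010.
From dH/dt = 0: 0.00852·1010 - 0.195 = 0.0473C*, so C* = 8.43/0.0473 = 178.

B* ≈ 1010, H* ≈ 6.61, C* ≈ 178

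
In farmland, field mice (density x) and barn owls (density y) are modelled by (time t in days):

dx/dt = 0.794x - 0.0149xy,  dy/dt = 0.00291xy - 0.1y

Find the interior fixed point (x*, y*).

Set dy/dt = 0 with y > 0: 0.00291x - 0.1 = 0, so x* = 0.1/0.00291 = 34.4.
Set dx/dt = 0 with x > 0: 0.794 - 0.0149y = 0, so y* = 0.794/0.0149 = 53.3.

x* ≈ 34.4, y* ≈ 53.3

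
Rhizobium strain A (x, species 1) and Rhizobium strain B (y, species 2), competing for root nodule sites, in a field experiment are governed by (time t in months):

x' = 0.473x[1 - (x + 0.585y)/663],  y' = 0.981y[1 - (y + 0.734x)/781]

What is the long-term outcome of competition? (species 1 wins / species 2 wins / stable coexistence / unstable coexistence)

Compare the nullcline intercepts: K1/α12 = 663/0.585 = 1130 > K2 = 781; K2/α21 = 781/0.734 = 1060 > K1 = 663.
Since both inequalities hold, each species can invade when rare, so the interior equilibrium is stable.

stable coexistence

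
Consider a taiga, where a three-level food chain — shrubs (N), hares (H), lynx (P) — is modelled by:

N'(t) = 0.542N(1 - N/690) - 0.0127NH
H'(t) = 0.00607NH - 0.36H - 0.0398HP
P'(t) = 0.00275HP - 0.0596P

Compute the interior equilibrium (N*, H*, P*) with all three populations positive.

From dP/dt = 0: 0.00275H* = 0.0596, so H* = 21.7.
From dN/dt = 0: 0.542(1 - N*/690) = 0.0127·21.7, giving N* = 690·(1 - 0.508) = 340.
From dH/dt = 0: 0.00607·340 - 0.36 = 0.0398P*, so P* = 1.7/0.0398 = 42.7.

N* ≈ 340, H* ≈ 21.7, P* ≈ 42.7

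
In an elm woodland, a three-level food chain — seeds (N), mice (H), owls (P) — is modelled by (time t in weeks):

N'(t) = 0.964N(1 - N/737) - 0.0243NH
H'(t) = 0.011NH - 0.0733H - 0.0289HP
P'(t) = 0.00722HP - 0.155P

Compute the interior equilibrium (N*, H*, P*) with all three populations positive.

From dP/dt = 0: 0.00722H* = 0.155, so H* = 21.5.
From dN/dt = 0: 0.964(1 - N*/737) = 0.0243·21.5, giving N* = 737·(1 - 0.541) = 338.
From dH/dt = 0: 0.011·338 - 0.0733 = 0.0289P*, so P* = 3.65/0.0289 = 126.

N* ≈ 338, H* ≈ 21.5, P* ≈ 126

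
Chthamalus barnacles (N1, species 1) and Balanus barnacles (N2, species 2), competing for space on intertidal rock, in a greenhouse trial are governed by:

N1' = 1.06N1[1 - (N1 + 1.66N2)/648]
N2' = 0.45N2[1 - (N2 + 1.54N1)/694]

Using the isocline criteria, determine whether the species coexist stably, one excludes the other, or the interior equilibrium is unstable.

unstable coexistence (outcome depends on initial conditions)

Compare the nullcline intercepts: K1/α12 = 648/1.66 = 390 < K2 = 694; K2/α21 = 694/1.54 = 451 < K1 = 648.
Since both are reversed, neither can invade when rare; the interior point is a saddle.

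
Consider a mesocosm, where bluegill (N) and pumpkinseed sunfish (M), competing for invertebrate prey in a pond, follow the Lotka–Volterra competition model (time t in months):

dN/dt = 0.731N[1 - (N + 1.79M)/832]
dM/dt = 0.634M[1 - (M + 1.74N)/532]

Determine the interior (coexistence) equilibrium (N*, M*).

Setting both brackets to zero gives the nullclines N + 1.79M = 832 and 1.74N + M = 532.
Substituting M = 532 - 1.74N into the first: N(1 - 1.79·1.74) = 832 - 1.79·532.
So N* = -120/-2.11 = 56.9, and then M* = 532 - 1.74·56.9 = 433.

N* ≈ 56.9, M* ≈ 433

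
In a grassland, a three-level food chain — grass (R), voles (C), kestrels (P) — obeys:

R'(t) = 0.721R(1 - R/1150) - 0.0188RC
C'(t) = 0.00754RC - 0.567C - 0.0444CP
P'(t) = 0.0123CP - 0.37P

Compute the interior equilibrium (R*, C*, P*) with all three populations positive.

From dP/dt = 0: 0.0123C* = 0.37, so C* = 30.1.
From dR/dt = 0: 0.721(1 - R*/1150) = 0.0188·30.1, giving R* = 1150·(1 - 0.784) = 248.
From dC/dt = 0: 0.00754·248 - 0.567 = 0.0444P*, so P* = 1.3/0.0444 = 29.3.

R* ≈ 248, C* ≈ 30.1, P* ≈ 29.3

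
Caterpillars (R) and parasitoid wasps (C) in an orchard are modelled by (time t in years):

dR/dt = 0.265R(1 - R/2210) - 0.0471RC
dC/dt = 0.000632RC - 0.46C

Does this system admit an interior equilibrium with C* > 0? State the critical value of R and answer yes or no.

Threshold R = 728; K > 728, so yes, the predator persists.

The predator equation gives dC/dt > 0 only when R > 0.46/0.000632 = 728.
Without the predator, R → K = 2210. Since 2210 > 728, the predator can invade and persist.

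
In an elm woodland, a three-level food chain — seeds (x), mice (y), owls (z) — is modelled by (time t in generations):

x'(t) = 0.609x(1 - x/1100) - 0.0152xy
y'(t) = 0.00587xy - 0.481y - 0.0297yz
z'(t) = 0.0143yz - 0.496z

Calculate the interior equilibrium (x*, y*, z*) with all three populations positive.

From dz/dt = 0: 0.0143y* = 0.496, so y* = 34.7.
From dx/dt = 0: 0.609(1 - x*/1100) = 0.0152·34.7, giving x* = 1100·(1 - 0.866) = 148.
From dy/dt = 0: 0.00587·148 - 0.481 = 0.0297z*, so z* = 0.386/0.0297 = 13.

x* ≈ 148, y* ≈ 34.7, z* ≈ 13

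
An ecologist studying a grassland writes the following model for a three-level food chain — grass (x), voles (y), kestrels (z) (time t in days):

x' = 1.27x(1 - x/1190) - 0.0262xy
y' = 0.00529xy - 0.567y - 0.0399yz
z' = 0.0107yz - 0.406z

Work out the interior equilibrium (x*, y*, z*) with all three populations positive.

x* ≈ 258, y* ≈ 37.9, z* ≈ 20.1

From dz/dt = 0: 0.0107y* = 0.406, so y* = 37.9.
From dx/dt = 0: 1.27(1 - x*/1190) = 0.0262·37.9, giving x* = 1190·(1 - 0.783) = 258.
From dy/dt = 0: 0.00529·258 - 0.567 = 0.0399z*, so z* = 0.8/0.0399 = 20.1.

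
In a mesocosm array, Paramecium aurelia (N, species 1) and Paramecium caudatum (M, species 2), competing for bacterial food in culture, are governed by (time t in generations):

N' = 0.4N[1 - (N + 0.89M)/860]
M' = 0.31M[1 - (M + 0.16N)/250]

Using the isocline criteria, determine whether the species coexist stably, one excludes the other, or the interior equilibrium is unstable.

Compare the nullcline intercepts: K1/α12 = 860/0.89 = 966 > K2 = 250; K2/α21 = 250/0.16 = 1560 > K1 = 860.
Since both inequalities hold, each species can invade when rare, so the interior equilibrium is stable.

stable coexistence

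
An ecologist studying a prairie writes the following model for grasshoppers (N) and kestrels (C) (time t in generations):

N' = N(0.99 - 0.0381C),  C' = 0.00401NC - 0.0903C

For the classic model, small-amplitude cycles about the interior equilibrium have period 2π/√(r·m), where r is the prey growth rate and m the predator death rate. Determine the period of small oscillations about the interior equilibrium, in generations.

T ≈ 21 generations

Here r = 0.99 and m = 0.0903, so r·m = 0.0894.
ω = √0.0894 = 0.299 per generation, hence T = 2π/ω ≈ 21 generations.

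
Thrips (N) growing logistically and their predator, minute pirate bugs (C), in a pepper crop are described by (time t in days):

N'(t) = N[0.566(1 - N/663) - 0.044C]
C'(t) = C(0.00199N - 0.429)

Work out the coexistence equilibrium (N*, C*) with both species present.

From dC/dt = 0 with C > 0: 0.00199N* = 0.429, so N* = 216.
Substitute into dN/dt = 0: 0.566(1 - 216/663) = 0.044C*.
The bracket is 0.675, giving C* = 0.382/0.044 = 8.68.

N* ≈ 216, C* ≈ 8.68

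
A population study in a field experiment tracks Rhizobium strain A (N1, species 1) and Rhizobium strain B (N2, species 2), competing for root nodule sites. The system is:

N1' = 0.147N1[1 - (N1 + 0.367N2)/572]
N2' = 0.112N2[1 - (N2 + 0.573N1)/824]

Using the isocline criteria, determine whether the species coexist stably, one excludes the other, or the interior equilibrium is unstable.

stable coexistence

Compare the nullcline intercepts: K1/α12 = 572/0.367 = 1560 > K2 = 824; K2/α21 = 824/0.573 = 1440 > K1 = 572.
Since both inequalities hold, each species can invade when rare, so the interior equilibrium is stable.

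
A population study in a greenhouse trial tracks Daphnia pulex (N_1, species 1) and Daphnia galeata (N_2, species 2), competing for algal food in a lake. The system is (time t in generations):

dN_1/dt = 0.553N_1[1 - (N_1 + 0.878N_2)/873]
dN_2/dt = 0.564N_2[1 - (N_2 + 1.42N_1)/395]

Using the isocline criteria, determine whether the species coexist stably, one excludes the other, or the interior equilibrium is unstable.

Compare the nullcline intercepts: K1/α12 = 873/0.878 = 994 > K2 = 395; K2/α21 = 395/1.42 = 278 < K1 = 873.
Since the inequalities point opposite ways, species 1 can invade but species 2 cannot.

species 1 excludes species 2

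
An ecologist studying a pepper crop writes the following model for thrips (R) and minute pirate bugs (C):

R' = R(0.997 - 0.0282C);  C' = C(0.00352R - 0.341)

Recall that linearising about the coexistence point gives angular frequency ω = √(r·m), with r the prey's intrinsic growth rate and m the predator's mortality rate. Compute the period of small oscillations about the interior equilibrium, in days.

Here r = 0.997 and m = 0.341, so r·m = 0.34.
ω = √0.34 = 0.583 per day, hence T = 2π/ω ≈ 10.8 days.

T ≈ 10.8 days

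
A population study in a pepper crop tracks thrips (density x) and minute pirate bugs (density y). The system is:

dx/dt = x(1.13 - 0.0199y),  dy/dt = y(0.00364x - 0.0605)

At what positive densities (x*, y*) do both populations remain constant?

x* ≈ 16.6, y* ≈ 56.8

Set dy/dt = 0 with y > 0: 0.00364x - 0.0605 = 0, so x* = 0.0605/0.00364 = 16.6.
Set dx/dt = 0 with x > 0: 1.13 - 0.0199y = 0, so y* = 1.13/0.0199 = 56.8.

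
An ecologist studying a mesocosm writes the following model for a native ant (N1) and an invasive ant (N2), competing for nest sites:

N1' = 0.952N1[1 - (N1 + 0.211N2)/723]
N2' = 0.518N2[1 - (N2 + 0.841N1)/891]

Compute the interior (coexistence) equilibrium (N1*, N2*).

N1* ≈ 650, N2* ≈ 344

Setting both brackets to zero gives the nullclines N1 + 0.211N2 = 723 and 0.841N1 + N2 = 891.
Substituting N2 = 891 - 0.841N1 into the first: N1(1 - 0.211·0.841) = 723 - 0.211·891.
So N1* = 535/0.823 = 650, and then N2* = 891 - 0.841·650 = 344.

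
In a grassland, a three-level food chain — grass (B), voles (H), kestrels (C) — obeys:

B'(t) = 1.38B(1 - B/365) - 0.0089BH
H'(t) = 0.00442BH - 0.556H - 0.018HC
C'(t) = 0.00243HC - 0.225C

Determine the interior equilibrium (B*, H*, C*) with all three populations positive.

From dC/dt = 0: 0.00243H* = 0.225, so H* = 92.6.
From dB/dt = 0: 1.38(1 - B*/365) = 0.0089·92.6, giving B* = 365·(1 - 0.597) = 147.
From dH/dt = 0: 0.00442·147 - 0.556 = 0.018C*, so C* = 0.0939/0.018 = 5.22.

B* ≈ 147, H* ≈ 92.6, C* ≈ 5.22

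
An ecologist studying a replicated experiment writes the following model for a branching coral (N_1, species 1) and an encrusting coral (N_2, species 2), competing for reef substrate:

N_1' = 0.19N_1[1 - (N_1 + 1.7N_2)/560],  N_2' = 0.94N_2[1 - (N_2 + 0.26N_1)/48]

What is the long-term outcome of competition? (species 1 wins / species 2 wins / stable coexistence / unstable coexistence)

Compare the nullcline intercepts: K1/α12 = 560/1.7 = 329 > K2 = 48; K2/α21 = 48/0.26 = 185 < K1 = 560.
Since the inequalities point opposite ways, species 1 can invade but species 2 cannot.

species 1 excludes species 2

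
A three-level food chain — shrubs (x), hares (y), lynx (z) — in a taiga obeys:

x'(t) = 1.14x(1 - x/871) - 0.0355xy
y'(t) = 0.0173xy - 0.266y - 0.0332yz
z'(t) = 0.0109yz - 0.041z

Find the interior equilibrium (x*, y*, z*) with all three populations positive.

x* ≈ 769, y* ≈ 3.76, z* ≈ 393

From dz/dt = 0: 0.0109y* = 0.041, so y* = 3.76.
From dx/dt = 0: 1.14(1 - x*/871) = 0.0355·3.76, giving x* = 871·(1 - 0.117) = 769.
From dy/dt = 0: 0.0173·769 - 0.266 = 0.0332z*, so z* = 13/0.0332 = 393.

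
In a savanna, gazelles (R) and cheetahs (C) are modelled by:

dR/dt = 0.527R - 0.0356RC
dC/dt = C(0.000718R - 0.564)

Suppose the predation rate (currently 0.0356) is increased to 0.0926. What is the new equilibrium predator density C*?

C* ≈ 5.69

At the interior fixed point, setting dR/dt = 0 with R > 0 fixes C* = (prey growth rate)/(RC coefficient) — independent of the other coefficients.
With the change, C* = 0.527/0.0926 = 5.69; it falls from 14.8.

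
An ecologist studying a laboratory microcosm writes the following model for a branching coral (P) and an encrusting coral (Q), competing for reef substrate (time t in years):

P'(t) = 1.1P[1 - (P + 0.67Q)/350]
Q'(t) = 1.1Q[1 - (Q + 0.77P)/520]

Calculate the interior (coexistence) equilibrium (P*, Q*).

P* ≈ 3.31, Q* ≈ 517

Setting both brackets to zero gives the nullclines P + 0.67Q = 350 and 0.77P + Q = 520.
Substituting Q = 520 - 0.77P into the first: P(1 - 0.67·0.77) = 350 - 0.67·520.
So P* = 1.6/0.484 = 3.31, and then Q* = 520 - 0.77·3.31 = 517.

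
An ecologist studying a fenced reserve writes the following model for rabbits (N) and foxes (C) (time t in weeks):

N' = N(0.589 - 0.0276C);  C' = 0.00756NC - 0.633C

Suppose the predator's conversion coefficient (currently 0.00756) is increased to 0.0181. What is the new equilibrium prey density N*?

At the interior fixed point, setting dC/dt = 0 with C > 0 fixes N* = (predator death rate)/(NC coefficient) — independent of the other coefficients.
With the change, N* = 0.633/0.0181 = 35; it falls from 83.7.

N* ≈ 35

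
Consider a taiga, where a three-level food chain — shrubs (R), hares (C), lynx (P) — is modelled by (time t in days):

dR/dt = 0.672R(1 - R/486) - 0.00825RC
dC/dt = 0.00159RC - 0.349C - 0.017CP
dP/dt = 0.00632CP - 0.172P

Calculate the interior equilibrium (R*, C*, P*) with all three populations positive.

R* ≈ 324, C* ≈ 27.2, P* ≈ 9.74

From dP/dt = 0: 0.00632C* = 0.172, so C* = 27.2.
From dR/dt = 0: 0.672(1 - R*/486) = 0.00825·27.2, giving R* = 486·(1 - 0.334) = 324.
From dC/dt = 0: 0.00159·324 - 0.349 = 0.017P*, so P* = 0.166/0.017 = 9.74.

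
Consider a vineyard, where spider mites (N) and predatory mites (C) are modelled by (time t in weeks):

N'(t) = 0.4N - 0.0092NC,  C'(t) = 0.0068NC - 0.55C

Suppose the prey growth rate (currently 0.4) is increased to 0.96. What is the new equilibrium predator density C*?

At the interior fixed point, setting dN/dt = 0 with N > 0 fixes C* = (prey growth rate)/(NC coefficient) — independent of the other coefficients.
With the change, C* = 0.96/0.0092 = 104; it rises from 43.5.

C* ≈ 104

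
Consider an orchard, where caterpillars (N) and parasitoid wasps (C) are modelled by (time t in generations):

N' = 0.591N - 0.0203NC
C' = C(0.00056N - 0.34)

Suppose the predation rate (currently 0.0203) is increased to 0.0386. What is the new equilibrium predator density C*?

At the interior fixed point, setting dN/dt = 0 with N > 0 fixes C* = (prey growth rate)/(NC coefficient) — independent of the other coefficients.
With the change, C* = 0.591/0.0386 = 15.3; it falls from 29.1.

C* ≈ 15.3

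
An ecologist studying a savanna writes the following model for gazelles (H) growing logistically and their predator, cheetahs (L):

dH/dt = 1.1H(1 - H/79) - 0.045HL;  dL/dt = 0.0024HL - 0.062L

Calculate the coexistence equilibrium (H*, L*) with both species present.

H* ≈ 25.8, L* ≈ 16.5

From dL/dt = 0 with L > 0: 0.0024H* = 0.062, so H* = 25.8.
Substitute into dH/dt = 0: 1.1(1 - 25.8/79) = 0.045L*.
The bracket is 0.673, giving L* = 0.74/0.045 = 16.5.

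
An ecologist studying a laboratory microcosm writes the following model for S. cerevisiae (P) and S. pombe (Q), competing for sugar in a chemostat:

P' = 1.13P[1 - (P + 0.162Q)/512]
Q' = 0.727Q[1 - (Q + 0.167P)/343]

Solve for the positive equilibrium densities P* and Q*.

Setting both brackets to zero gives the nullclines P + 0.162Q = 512 and 0.167P + Q = 343.
Substituting Q = 343 - 0.167P into the first: P(1 - 0.162·0.167) = 512 - 0.162·343.
So P* = 456/0.973 = 469, and then Q* = 343 - 0.167·469 = 265.

P* ≈ 469, Q* ≈ 265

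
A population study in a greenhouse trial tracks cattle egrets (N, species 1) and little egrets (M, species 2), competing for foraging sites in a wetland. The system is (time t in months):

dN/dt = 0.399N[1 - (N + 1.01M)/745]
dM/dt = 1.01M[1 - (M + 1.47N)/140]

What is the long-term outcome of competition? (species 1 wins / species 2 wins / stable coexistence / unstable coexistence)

species 1 excludes species 2

Compare the nullcline intercepts: K1/α12 = 745/1.01 = 738 > K2 = 140; K2/α21 = 140/1.47 = 95.2 < K1 = 745.
Since the inequalities point opposite ways, species 1 can invade but species 2 cannot.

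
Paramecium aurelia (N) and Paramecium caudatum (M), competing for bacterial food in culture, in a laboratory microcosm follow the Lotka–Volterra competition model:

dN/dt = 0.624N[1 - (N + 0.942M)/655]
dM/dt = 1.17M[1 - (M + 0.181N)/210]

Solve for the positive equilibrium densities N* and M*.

N* ≈ 551, M* ≈ 110

Setting both brackets to zero gives the nullclines N + 0.942M = 655 and 0.181N + M = 210.
Substituting M = 210 - 0.181N into the first: N(1 - 0.942·0.181) = 655 - 0.942·210.
So N* = 457/0.829 = 551, and then M* = 210 - 0.181·551 = 110.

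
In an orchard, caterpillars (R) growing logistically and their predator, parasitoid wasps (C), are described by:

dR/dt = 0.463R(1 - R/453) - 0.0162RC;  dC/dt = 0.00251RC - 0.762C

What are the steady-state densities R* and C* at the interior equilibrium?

R* ≈ 304, C* ≈ 9.43

From dC/dt = 0 with C > 0: 0.00251R* = 0.762, so R* = 304.
Substitute into dR/dt = 0: 0.463(1 - 304/453) = 0.0162C*.
The bracket is 0.33, giving C* = 0.153/0.0162 = 9.43.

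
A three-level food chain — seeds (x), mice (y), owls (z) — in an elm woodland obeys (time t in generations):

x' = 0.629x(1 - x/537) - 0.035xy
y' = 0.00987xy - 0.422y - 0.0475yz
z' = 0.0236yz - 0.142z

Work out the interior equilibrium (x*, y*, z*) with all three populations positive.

x* ≈ 357, y* ≈ 6.02, z* ≈ 65.3

From dz/dt = 0: 0.0236y* = 0.142, so y* = 6.02.
From dx/dt = 0: 0.629(1 - x*/537) = 0.035·6.02, giving x* = 537·(1 - 0.335) = 357.
From dy/dt = 0: 0.00987·357 - 0.422 = 0.0475z*, so z* = 3.1/0.0475 = 65.3.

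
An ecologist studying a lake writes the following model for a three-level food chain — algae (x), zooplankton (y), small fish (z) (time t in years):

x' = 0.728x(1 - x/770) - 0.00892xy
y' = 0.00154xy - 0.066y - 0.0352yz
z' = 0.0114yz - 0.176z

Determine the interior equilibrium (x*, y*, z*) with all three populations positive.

x* ≈ 624, y* ≈ 15.4, z* ≈ 25.4

From dz/dt = 0: 0.0114y* = 0.176, so y* = 15.4.
From dx/dt = 0: 0.728(1 - x*/770) = 0.00892·15.4, giving x* = 770·(1 - 0.189) = 624.
From dy/dt = 0: 0.00154·624 - 0.066 = 0.0352z*, so z* = 0.895/0.0352 = 25.4.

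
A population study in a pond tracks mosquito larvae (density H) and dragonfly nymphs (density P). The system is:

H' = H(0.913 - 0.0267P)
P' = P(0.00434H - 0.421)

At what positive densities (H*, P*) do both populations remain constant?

H* ≈ 97, P* ≈ 34.2

Set dP/dt = 0 with P > 0: 0.00434H - 0.421 = 0, so H* = 0.421/0.00434 = 97.
Set dH/dt = 0 with H > 0: 0.913 - 0.0267P = 0, so P* = 0.913/0.0267 = 34.2.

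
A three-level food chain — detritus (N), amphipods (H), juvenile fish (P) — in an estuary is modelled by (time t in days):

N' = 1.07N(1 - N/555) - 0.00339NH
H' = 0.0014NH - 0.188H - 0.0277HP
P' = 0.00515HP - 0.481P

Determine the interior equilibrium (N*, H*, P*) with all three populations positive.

From dP/dt = 0: 0.00515H* = 0.481, so H* = 93.4.
From dN/dt = 0: 1.07(1 - N*/555) = 0.00339·93.4, giving N* = 555·(1 - 0.296) = 391.
From dH/dt = 0: 0.0014·391 - 0.188 = 0.0277P*, so P* = 0.359/0.0277 = 13.

N* ≈ 391, H* ≈ 93.4, P* ≈ 13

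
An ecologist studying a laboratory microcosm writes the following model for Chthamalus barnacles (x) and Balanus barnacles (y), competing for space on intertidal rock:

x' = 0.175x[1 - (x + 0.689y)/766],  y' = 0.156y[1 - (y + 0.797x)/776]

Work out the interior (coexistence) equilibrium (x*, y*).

x* ≈ 513, y* ≈ 367

Setting both brackets to zero gives the nullclines x + 0.689y = 766 and 0.797x + y = 776.
Substituting y = 776 - 0.797x into the first: x(1 - 0.689·0.797) = 766 - 0.689·776.
So x* = 231/0.451 = 513, and then y* = 776 - 0.797·513 = 367.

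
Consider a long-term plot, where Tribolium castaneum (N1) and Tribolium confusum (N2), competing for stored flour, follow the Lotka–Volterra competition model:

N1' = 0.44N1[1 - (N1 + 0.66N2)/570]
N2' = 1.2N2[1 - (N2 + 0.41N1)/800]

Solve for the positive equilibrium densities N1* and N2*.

Setting both brackets to zero gives the nullclines N1 + 0.66N2 = 570 and 0.41N1 + N2 = 800.
Substituting N2 = 800 - 0.41N1 into the first: N1(1 - 0.66·0.41) = 570 - 0.66·800.
So N1* = 42/0.729 = 57.6, and then N2* = 800 - 0.41·57.6 = 776.

N1* ≈ 57.6, N2* ≈ 776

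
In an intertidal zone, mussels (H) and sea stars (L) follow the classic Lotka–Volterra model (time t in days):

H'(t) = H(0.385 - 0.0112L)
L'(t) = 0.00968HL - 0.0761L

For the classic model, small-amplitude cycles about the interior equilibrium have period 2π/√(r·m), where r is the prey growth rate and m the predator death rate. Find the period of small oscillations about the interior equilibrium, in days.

Here r = 0.385 and m = 0.0761, so r·m = 0.0293.
ω = √0.0293 = 0.171 per day, hence T = 2π/ω ≈ 36.7 days.

T ≈ 36.7 days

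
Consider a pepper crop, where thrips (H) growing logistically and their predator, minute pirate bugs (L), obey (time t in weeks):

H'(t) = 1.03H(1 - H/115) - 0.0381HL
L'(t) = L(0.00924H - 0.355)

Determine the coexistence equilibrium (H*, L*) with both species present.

From dL/dt = 0 with L > 0: 0.00924H* = 0.355, so H* = 38.4.
Substitute into dH/dt = 0: 1.03(1 - 38.4/115) = 0.0381L*.
The bracket is 0.666, giving L* = 0.686/0.0381 = 18.

H* ≈ 38.4, L* ≈ 18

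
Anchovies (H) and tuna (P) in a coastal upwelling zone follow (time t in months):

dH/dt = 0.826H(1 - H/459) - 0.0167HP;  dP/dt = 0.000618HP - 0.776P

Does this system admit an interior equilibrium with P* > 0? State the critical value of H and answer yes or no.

The predator equation gives dP/dt > 0 only when H > 0.776/0.000618 = 1260.
Without the predator, H → K = 459. Since 459 < 1260, the predator cannot invade.

Threshold H = 1260; K < 1260, so no, the predator goes extinct.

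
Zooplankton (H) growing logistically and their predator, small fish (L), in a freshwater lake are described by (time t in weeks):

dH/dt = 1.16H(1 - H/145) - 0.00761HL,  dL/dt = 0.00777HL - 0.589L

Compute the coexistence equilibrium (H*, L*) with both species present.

From dL/dt = 0 with L > 0: 0.00777H* = 0.589, so H* = 75.8.
Substitute into dH/dt = 0: 1.16(1 - 75.8/145) = 0.00761L*.
The bracket is 0.477, giving L* = 0.554/0.00761 = 72.7.

H* ≈ 75.8, L* ≈ 72.7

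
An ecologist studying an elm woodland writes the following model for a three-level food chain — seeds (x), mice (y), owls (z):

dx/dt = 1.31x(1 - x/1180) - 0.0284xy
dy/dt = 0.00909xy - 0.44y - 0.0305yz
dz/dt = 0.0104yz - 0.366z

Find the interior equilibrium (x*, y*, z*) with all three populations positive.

From dz/dt = 0: 0.0104y* = 0.366, so y* = 35.2.
From dx/dt = 0: 1.31(1 - x*/1180) = 0.0284·35.2, giving x* = 1180·(1 - 0.763) = 280.
From dy/dt = 0: 0.00909·280 - 0.44 = 0.0305z*, so z* = 2.1/0.0305 = 68.9.

x* ≈ 280, y* ≈ 35.2, z* ≈ 68.9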